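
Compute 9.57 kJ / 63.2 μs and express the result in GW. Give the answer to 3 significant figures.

0.151 GW

(9.57e3) / (63.2e-6) = 0.15142e9 W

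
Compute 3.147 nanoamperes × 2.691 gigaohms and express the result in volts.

3.147 × 10^-9 × 2.691 × 10^9 = 8.468577 V

8.468577 volts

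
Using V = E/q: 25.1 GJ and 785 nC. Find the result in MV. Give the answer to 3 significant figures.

(25.1 × 10⁹) / (785 × 10⁻⁹) = 0.031975 × 10¹⁸ V

32000000000 MV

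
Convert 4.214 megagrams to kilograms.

mega = 10^6, kilo = 10^3; factor is 10^3.
4.214 × 10^3 = 4214

4214 kilograms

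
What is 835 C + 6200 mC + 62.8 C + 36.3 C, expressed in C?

In C:
  835 C → 835
  6200 mC = 6200 × 10⁻³ C = 6.2
  62.8 C → 62.8
  36.3 C → 36.3
Sum: 835 + 6.2 + 62.8 + 36.3 = 940.3

940.3 C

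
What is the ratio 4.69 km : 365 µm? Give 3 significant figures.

12800000

(4.69 × 10³) / (365 × 10⁻⁶) = 0.01285 × 10⁹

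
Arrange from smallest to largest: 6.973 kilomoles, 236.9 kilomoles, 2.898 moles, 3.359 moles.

6.973 kilomoles = 6973 moles
236.9 kilomoles = 236900 moles
2.898 moles = 2.898 moles
3.359 moles = 3.359 moles

2.898 moles < 3.359 moles < 6.973 kilomoles < 236.9 kilomoles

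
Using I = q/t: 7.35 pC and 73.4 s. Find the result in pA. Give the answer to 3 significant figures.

0.100 pA

(7.35 × 10⁻¹²) / (73.4) = 0.10014 × 10⁻¹² A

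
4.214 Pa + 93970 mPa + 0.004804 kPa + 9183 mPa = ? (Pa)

In Pa:
  4.214 Pa → 4.214
  93970 mPa = 93970 × 10⁻³ Pa = 93.97
  0.004804 kPa = 0.004804 × 10³ Pa = 4.804
  9183 mPa = 9183 × 10⁻³ Pa = 9.183
Sum: 4.214 + 93.97 + 4.804 + 9.183 = 112.171

112.171 Pa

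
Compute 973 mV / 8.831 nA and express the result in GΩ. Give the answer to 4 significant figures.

0.1102 GΩ

(973 × 10⁻³) / (8.831 × 10⁻⁹) = 110.18 × 10⁶ Ω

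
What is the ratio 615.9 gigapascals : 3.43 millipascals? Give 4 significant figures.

(615.9 × 10⁹) / (3.43 × 10⁻³) = 179.56 × 10¹²

179600000000000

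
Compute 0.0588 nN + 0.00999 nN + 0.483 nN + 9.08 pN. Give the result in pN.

560.87 pN

In pN:
  0.0588 nN = 0.0588e3 pN = 58.8
  0.00999 nN = 0.00999e3 pN = 9.99
  0.483 nN = 0.483e3 pN = 483
  9.08 pN → 9.08
Sum: 58.8 + 9.99 + 483 + 9.08 = 560.87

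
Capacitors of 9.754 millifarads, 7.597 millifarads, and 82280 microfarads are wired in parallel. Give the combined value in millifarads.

In millifarads:
  9.754 millifarads → 9.754
  7.597 millifarads → 7.597
  82280 microfarads = 82280e-3 millifarads = 82.28
Sum: 9.754 + 7.597 + 82.28 = 99.631

99.631 millifarads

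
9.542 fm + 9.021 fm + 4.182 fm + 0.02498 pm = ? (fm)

In fm:
  9.542 fm → 9.542
  9.021 fm → 9.021
  4.182 fm → 4.182
  0.02498 pm = 0.02498 × 10^3 fm = 24.98
Sum: 9.542 + 9.021 + 4.182 + 24.98 = 47.725

47.725 fm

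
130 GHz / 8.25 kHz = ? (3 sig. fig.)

15800000

(130 × 10^9) / (8.25 × 10^3) = 15.76 × 10^6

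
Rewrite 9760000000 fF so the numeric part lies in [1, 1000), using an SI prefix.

9.76 µF

= 9.76 × 10⁻⁶ F; 10⁻⁶ is micro.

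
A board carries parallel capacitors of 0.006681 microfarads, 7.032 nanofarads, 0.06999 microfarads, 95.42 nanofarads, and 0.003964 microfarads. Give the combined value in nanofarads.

183.087 nanofarads

In nanofarads:
  0.006681 microfarads = 0.006681e3 nanofarads = 6.681
  7.032 nanofarads → 7.032
  0.06999 microfarads = 0.06999e3 nanofarads = 69.99
  95.42 nanofarads → 95.42
  0.003964 microfarads = 0.003964e3 nanofarads = 3.964
Sum: 6.681 + 7.032 + 69.99 + 95.42 + 3.964 = 183.087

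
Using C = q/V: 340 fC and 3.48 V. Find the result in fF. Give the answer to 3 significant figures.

(340e-15) / (3.48) = 97.701e-15 F

97.7 fF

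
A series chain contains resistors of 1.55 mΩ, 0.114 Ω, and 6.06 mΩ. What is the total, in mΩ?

121.61 mΩ

In mΩ:
  1.55 mΩ → 1.55
  0.114 Ω = 0.114 × 10³ mΩ = 114
  6.06 mΩ → 6.06
Sum: 1.55 + 114 + 6.06 = 121.61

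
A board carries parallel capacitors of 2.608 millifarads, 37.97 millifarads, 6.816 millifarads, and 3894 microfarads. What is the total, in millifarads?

51.288 millifarads

In millifarads:
  2.608 millifarads → 2.608
  37.97 millifarads → 37.97
  6.816 millifarads → 6.816
  3894 microfarads = 3894e-3 millifarads = 3.894
Sum: 2.608 + 37.97 + 6.816 + 3.894 = 51.288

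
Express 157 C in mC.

157000 mC

(no prefix) = 1e0, milli = 1e-3; factor is 1e3.
157 × 1e3 = 157000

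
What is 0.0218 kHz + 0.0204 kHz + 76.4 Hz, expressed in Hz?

118.6 Hz

In Hz:
  0.0218 kHz = 0.0218 × 10³ Hz = 21.8
  0.0204 kHz = 0.0204 × 10³ Hz = 20.4
  76.4 Hz → 76.4
Sum: 21.8 + 20.4 + 76.4 = 118.6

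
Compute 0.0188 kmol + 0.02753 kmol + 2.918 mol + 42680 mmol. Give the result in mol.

In mol:
  0.0188 kmol = 0.0188 × 10^3 mol = 18.8
  0.02753 kmol = 0.02753 × 10^3 mol = 27.53
  2.918 mol → 2.918
  42680 mmol = 42680 × 10^-3 mol = 42.68
Sum: 18.8 + 27.53 + 2.918 + 42.68 = 91.928

91.928 mol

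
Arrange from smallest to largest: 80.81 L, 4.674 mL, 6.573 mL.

80.81 L = 80.81 L
4.674 mL = 0.004674 L
6.573 mL = 0.006573 L

4.674 mL < 6.573 mL < 80.81 L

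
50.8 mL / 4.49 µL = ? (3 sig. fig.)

(50.8 × 10⁻³) / (4.49 × 10⁻⁶) = 11.31 × 10³

11300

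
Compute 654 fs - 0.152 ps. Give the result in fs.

In fs:
  654 fs → 654
  0.152 ps = 0.152 × 10^3 fs = 152
Difference: 654 - 152 = 502

502 fs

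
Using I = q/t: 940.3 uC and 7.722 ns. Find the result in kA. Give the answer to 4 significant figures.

(940.3 × 10^-6) / (7.722 × 10^-9) = 121.769 × 10^3 A

121.8 kA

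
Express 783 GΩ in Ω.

giga = 1e9, (no prefix) = 1e0; factor is 1e9.
783 × 1e9 = 783000000000

783000000000 Ω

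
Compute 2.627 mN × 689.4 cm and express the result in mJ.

18.110538 mJ

2.627e-3 × 689.4e-2 = 1811.0538e-5 J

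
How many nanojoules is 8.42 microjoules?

micro = 10⁻⁶, nano = 10⁻⁹; factor is 10³.
8.42 × 10³ = 8420

8420 nanojoules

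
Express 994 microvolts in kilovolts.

0.000000994 kilovolts

micro = 10⁻⁶, kilo = 10³; factor is 10⁻⁹.
994 × 10⁻⁹ = 0.000000994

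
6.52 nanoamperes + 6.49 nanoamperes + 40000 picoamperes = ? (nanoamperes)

In nanoamperes:
  6.52 nanoamperes → 6.52
  6.49 nanoamperes → 6.49
  40000 picoamperes = 40000 × 10^-3 nanoamperes = 40
Sum: 6.52 + 6.49 + 40 = 53.01

53.01 nanoamperes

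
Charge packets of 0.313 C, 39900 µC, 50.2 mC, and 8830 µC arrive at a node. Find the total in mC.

411.93 mC

In mC:
  0.313 C = 0.313e3 mC = 313
  39900 µC = 39900e-3 mC = 39.9
  50.2 mC → 50.2
  8830 µC = 8830e-3 mC = 8.83
Sum: 313 + 39.9 + 50.2 + 8.83 = 411.93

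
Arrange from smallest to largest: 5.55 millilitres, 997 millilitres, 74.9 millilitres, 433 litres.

5.55 millilitres = 0.00555 litres
997 millilitres = 0.997 litres
74.9 millilitres = 0.0749 litres
433 litres = 433 litres

5.55 millilitres < 74.9 millilitres < 997 millilitres < 433 litres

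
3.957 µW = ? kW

micro = 1e-6, kilo = 1e3; factor is 1e-9.
3.957 × 1e-9 = 0.000000003957

0.000000003957 kW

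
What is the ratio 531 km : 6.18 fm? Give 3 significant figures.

85900000000000000000

(531e3) / (6.18e-15) = 85.92e18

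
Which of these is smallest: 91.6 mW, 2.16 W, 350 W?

91.6 mW = 0.0916 W
2.16 W = 2.16 W
350 W = 350 W

91.6 mW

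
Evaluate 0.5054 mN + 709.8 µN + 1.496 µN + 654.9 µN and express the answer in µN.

1871.596 µN

In µN:
  0.5054 mN = 0.5054 × 10³ µN = 505.4
  709.8 µN → 709.8
  1.496 µN → 1.496
  654.9 µN → 654.9
Sum: 505.4 + 709.8 + 1.496 + 654.9 = 1871.596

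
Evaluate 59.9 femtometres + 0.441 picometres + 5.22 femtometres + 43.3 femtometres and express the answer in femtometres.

In femtometres:
  59.9 femtometres → 59.9
  0.441 picometres = 0.441e3 femtometres = 441
  5.22 femtometres → 5.22
  43.3 femtometres → 43.3
Sum: 59.9 + 441 + 5.22 + 43.3 = 549.42

549.42 femtometres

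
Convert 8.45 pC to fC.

pico = 10^-12, femto = 10^-15; factor is 10^3.
8.45 × 10^3 = 8450

8450 fC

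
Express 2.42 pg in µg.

0.00000242 µg

pico = 10^-12, micro = 10^-6; factor is 10^-6.
2.42 × 10^-6 = 0.00000242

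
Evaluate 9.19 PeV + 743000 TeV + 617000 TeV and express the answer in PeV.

1369.19 PeV

In PeV:
  9.19 PeV → 9.19
  743000 TeV = 743000 × 10^-3 PeV = 743
  617000 TeV = 617000 × 10^-3 PeV = 617
Sum: 9.19 + 743 + 617 = 1369.19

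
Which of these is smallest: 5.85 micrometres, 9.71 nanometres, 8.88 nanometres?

8.88 nanometres

5.85 micrometres = 0.00000585 metres
9.71 nanometres = 0.00000000971 metres
8.88 nanometres = 0.00000000888 metres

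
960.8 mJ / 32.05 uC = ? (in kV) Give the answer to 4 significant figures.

29.98 kV

(960.8e-3) / (32.05e-6) = 29.9782e3 V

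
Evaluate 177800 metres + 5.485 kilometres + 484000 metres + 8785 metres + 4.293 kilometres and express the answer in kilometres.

680.363 kilometres

In kilometres:
  177800 metres = 177800 × 10^-3 kilometres = 177.8
  5.485 kilometres → 5.485
  484000 metres = 484000 × 10^-3 kilometres = 484
  8785 metres = 8785 × 10^-3 kilometres = 8.785
  4.293 kilometres → 4.293
Sum: 177.8 + 5.485 + 484 + 8.785 + 4.293 = 680.363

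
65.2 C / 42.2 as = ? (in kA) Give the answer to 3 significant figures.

1550000000000000 kA

(65.2) / (42.2 × 10⁻¹⁸) = 1.545 × 10¹⁸ A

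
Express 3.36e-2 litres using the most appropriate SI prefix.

33.6 millilitres

= 33.6e-3 litres; 1e-3 is milli.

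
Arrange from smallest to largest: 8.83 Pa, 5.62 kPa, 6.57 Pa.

6.57 Pa < 8.83 Pa < 5.62 kPa

8.83 Pa = 8.83 Pa
5.62 kPa = 5620 Pa
6.57 Pa = 6.57 Pa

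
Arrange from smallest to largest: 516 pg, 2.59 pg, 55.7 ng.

2.59 pg < 516 pg < 55.7 ng

516 pg = 0.000000000516 g
2.59 pg = 0.00000000000259 g
55.7 ng = 0.0000000557 g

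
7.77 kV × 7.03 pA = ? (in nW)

54.6231 nW

7.77 × 10³ × 7.03 × 10⁻¹² = 54.6231 × 10⁻⁹ W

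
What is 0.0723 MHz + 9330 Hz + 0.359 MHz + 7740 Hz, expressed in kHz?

In kHz:
  0.0723 MHz = 0.0723e3 kHz = 72.3
  9330 Hz = 9330e-3 kHz = 9.33
  0.359 MHz = 0.359e3 kHz = 359
  7740 Hz = 7740e-3 kHz = 7.74
Sum: 72.3 + 9.33 + 359 + 7.74 = 448.37

448.37 kHz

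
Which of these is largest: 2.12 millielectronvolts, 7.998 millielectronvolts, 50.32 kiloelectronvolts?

2.12 millielectronvolts = 0.00212 electronvolts
7.998 millielectronvolts = 0.007998 electronvolts
50.32 kiloelectronvolts = 50320 electronvolts

50.32 kiloelectronvolts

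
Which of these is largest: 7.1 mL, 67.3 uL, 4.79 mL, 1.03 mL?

7.1 mL

7.1 mL = 0.0071 L
67.3 uL = 0.0000673 L
4.79 mL = 0.00479 L
1.03 mL = 0.00103 L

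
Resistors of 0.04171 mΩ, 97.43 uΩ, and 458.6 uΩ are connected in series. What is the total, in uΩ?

597.74 uΩ

In uΩ:
  0.04171 mΩ = 0.04171 × 10³ uΩ = 41.71
  97.43 uΩ → 97.43
  458.6 uΩ → 458.6
Sum: 41.71 + 97.43 + 458.6 = 597.74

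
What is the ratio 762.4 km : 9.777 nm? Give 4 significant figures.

77980000000000

(762.4 × 10³) / (9.777 × 10⁻⁹) = 77.979 × 10¹²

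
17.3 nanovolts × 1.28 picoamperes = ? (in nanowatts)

0.000000000022144 nanowatts

17.3 × 10^-9 × 1.28 × 10^-12 = 22.144 × 10^-21 W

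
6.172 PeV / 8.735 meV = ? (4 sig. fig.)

(6.172 × 10^15) / (8.735 × 10^-3) = 0.70658 × 10^18

706600000000000000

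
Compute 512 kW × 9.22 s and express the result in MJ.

512e3 × 9.22 = 4720.64e3 J

4.72064 MJ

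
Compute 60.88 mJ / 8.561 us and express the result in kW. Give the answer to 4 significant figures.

(60.88e-3) / (8.561e-6) = 7.11132e3 W

7.111 kW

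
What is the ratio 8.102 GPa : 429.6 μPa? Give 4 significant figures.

18860000000000

(8.102 × 10^9) / (429.6 × 10^-6) = 0.018859 × 10^15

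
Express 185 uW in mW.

micro = 10⁻⁶, milli = 10⁻³; factor is 10⁻³.
185 × 10⁻³ = 0.185

0.185 mW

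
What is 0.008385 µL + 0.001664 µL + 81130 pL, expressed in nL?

In nL:
  0.008385 µL = 0.008385e3 nL = 8.385
  0.001664 µL = 0.001664e3 nL = 1.664
  81130 pL = 81130e-3 nL = 81.13
Sum: 8.385 + 1.664 + 81.13 = 91.179

91.179 nL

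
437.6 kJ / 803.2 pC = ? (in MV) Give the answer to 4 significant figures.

(437.6 × 10^3) / (803.2 × 10^-12) = 0.544821 × 10^15 V

544800000 MV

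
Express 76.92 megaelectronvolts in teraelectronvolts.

mega = 1e6, tera = 1e12; factor is 1e-6.
76.92 × 1e-6 = 0.00007692

0.00007692 teraelectronvolts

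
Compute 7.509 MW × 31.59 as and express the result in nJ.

0.23720931 nJ

7.509 × 10^6 × 31.59 × 10^-18 = 237.20931 × 10^-12 J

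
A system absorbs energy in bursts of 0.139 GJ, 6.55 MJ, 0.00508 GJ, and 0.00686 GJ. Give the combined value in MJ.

157.49 MJ

In MJ:
  0.139 GJ = 0.139 × 10³ MJ = 139
  6.55 MJ → 6.55
  0.00508 GJ = 0.00508 × 10³ MJ = 5.08
  0.00686 GJ = 0.00686 × 10³ MJ = 6.86
Sum: 139 + 6.55 + 5.08 + 6.86 = 157.49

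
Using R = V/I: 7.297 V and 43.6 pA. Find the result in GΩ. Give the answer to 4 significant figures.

(7.297) / (43.6 × 10^-12) = 0.167362 × 10^12 Ω

167.4 GΩ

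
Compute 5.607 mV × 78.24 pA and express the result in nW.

5.607e-3 × 78.24e-12 = 438.69168e-15 W

0.00043869168 nW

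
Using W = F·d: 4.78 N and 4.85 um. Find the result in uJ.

4.78 × 4.85e-6 = 23.183e-6 J

23.183 uJ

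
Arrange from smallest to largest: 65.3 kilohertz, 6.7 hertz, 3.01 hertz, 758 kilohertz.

65.3 kilohertz = 65300 hertz
6.7 hertz = 6.7 hertz
3.01 hertz = 3.01 hertz
758 kilohertz = 758000 hertz

3.01 hertz < 6.7 hertz < 65.3 kilohertz < 758 kilohertz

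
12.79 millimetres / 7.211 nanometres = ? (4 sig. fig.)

(12.79 × 10^-3) / (7.211 × 10^-9) = 1.7737 × 10^6

1774000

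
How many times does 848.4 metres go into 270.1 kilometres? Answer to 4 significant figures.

(270.1 × 10³) / (848.4) = 0.31836 × 10³

318.4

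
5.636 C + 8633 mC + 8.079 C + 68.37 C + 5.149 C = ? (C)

In C:
  5.636 C → 5.636
  8633 mC = 8633 × 10⁻³ C = 8.633
  8.079 C → 8.079
  68.37 C → 68.37
  5.149 C → 5.149
Sum: 5.636 + 8.633 + 8.079 + 68.37 + 5.149 = 95.867

95.867 C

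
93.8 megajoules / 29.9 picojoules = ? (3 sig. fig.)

3140000000000000000

(93.8e6) / (29.9e-12) = 3.137e18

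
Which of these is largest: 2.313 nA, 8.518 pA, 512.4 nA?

512.4 nA

2.313 nA = 0.000000002313 A
8.518 pA = 0.000000000008518 A
512.4 nA = 0.0000005124 A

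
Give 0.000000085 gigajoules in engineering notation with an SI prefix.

85 joules

= 85 joules; mantissa already in [1, 1000).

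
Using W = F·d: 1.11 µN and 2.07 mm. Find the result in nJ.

2.2977 nJ

1.11 × 10⁻⁶ × 2.07 × 10⁻³ = 2.2977 × 10⁻⁹ J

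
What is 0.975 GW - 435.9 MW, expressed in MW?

539.1 MW

In MW:
  0.975 GW = 0.975 × 10^3 MW = 975
  435.9 MW → 435.9
Difference: 975 - 435.9 = 539.1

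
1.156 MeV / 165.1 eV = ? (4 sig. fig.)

7002

(1.156e6) / (165.1) = 0.0070018e6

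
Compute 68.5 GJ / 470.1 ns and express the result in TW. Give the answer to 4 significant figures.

145700 TW

(68.5 × 10^9) / (470.1 × 10^-9) = 0.145714 × 10^18 W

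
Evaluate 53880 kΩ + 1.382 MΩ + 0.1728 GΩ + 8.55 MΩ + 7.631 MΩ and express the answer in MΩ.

In MΩ:
  53880 kΩ = 53880 × 10^-3 MΩ = 53.88
  1.382 MΩ → 1.382
  0.1728 GΩ = 0.1728 × 10^3 MΩ = 172.8
  8.55 MΩ → 8.55
  7.631 MΩ → 7.631
Sum: 53.88 + 1.382 + 172.8 + 8.55 + 7.631 = 244.243

244.243 MΩ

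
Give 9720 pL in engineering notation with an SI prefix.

9.72 nL

= 9.72 × 10⁻⁹ L; 10⁻⁹ is nano.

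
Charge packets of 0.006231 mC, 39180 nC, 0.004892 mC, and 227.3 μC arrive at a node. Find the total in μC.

277.603 μC

In μC:
  0.006231 mC = 0.006231 × 10^3 μC = 6.231
  39180 nC = 39180 × 10^-3 μC = 39.18
  0.004892 mC = 0.004892 × 10^3 μC = 4.892
  227.3 μC → 227.3
Sum: 6.231 + 39.18 + 4.892 + 227.3 = 277.603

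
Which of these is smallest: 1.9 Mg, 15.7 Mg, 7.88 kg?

1.9 Mg = 1900000 g
15.7 Mg = 15700000 g
7.88 kg = 7880 g

7.88 kg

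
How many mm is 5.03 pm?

0.00000000503 mm

pico = 10^-12, milli = 10^-3; factor is 10^-9.
5.03 × 10^-9 = 0.00000000503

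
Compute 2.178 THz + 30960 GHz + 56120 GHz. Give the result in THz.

89.258 THz

In THz:
  2.178 THz → 2.178
  30960 GHz = 30960 × 10^-3 THz = 30.96
  56120 GHz = 56120 × 10^-3 THz = 56.12
Sum: 2.178 + 30.96 + 56.12 = 89.258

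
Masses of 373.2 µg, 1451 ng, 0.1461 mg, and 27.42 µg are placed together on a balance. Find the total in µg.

548.171 µg

In µg:
  373.2 µg → 373.2
  1451 ng = 1451e-3 µg = 1.451
  0.1461 mg = 0.1461e3 µg = 146.1
  27.42 µg → 27.42
Sum: 373.2 + 1.451 + 146.1 + 27.42 = 548.171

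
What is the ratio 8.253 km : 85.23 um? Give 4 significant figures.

(8.253 × 10³) / (85.23 × 10⁻⁶) = 0.096832 × 10⁹

96830000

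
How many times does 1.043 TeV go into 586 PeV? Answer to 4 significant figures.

561800

(586 × 10^15) / (1.043 × 10^12) = 561.84 × 10^3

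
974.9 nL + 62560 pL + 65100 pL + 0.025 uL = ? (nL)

In nL:
  974.9 nL → 974.9
  62560 pL = 62560e-3 nL = 62.56
  65100 pL = 65100e-3 nL = 65.1
  0.025 uL = 0.025e3 nL = 25
Sum: 974.9 + 62.56 + 65.1 + 25 = 1127.56

1127.56 nL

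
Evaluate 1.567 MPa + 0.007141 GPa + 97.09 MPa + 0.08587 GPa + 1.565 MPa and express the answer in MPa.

In MPa:
  1.567 MPa → 1.567
  0.007141 GPa = 0.007141 × 10³ MPa = 7.141
  97.09 MPa → 97.09
  0.08587 GPa = 0.08587 × 10³ MPa = 85.87
  1.565 MPa → 1.565
Sum: 1.567 + 7.141 + 97.09 + 85.87 + 1.565 = 193.233

193.233 MPa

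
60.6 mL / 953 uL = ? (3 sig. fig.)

(60.6e-3) / (953e-6) = 0.06359e3

63.6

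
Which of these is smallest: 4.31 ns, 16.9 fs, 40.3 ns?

16.9 fs

4.31 ns = 0.00000000431 s
16.9 fs = 0.0000000000000169 s
40.3 ns = 0.0000000403 s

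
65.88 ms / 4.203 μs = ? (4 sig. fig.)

15670

(65.88 × 10⁻³) / (4.203 × 10⁻⁶) = 15.675 × 10³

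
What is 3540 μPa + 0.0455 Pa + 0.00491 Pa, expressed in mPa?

53.95 mPa

In mPa:
  3540 μPa = 3540 × 10⁻³ mPa = 3.54
  0.0455 Pa = 0.0455 × 10³ mPa = 45.5
  0.00491 Pa = 0.00491 × 10³ mPa = 4.91
Sum: 3.54 + 45.5 + 4.91 = 53.95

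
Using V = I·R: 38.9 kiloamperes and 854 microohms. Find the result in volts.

38.9 × 10^3 × 854 × 10^-6 = 33220.6 × 10^-3 V

33.2206 volts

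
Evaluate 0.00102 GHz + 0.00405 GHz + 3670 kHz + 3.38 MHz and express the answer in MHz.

12.12 MHz

In MHz:
  0.00102 GHz = 0.00102e3 MHz = 1.02
  0.00405 GHz = 0.00405e3 MHz = 4.05
  3670 kHz = 3670e-3 MHz = 3.67
  3.38 MHz → 3.38
Sum: 1.02 + 4.05 + 3.67 + 3.38 = 12.12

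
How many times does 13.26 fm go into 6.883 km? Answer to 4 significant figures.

519100000000000000

(6.883 × 10³) / (13.26 × 10⁻¹⁵) = 0.51908 × 10¹⁸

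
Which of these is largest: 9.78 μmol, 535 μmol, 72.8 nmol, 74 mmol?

74 mmol

9.78 μmol = 0.00000978 mol
535 μmol = 0.000535 mol
72.8 nmol = 0.0000000728 mol
74 mmol = 0.074 mol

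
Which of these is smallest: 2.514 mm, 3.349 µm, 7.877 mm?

2.514 mm = 0.002514 m
3.349 µm = 0.000003349 m
7.877 mm = 0.007877 m

3.349 µm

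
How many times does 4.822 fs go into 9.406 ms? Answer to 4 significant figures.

(9.406 × 10⁻³) / (4.822 × 10⁻¹⁵) = 1.9506 × 10¹²

1951000000000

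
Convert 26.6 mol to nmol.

(no prefix) = 1e0, nano = 1e-9; factor is 1e9.
26.6 × 1e9 = 26600000000

26600000000 nmol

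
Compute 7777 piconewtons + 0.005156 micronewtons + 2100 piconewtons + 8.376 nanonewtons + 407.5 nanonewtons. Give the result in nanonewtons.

In nanonewtons:
  7777 piconewtons = 7777 × 10⁻³ nanonewtons = 7.777
  0.005156 micronewtons = 0.005156 × 10³ nanonewtons = 5.156
  2100 piconewtons = 2100 × 10⁻³ nanonewtons = 2.1
  8.376 nanonewtons → 8.376
  407.5 nanonewtons → 407.5
Sum: 7.777 + 5.156 + 2.1 + 8.376 + 407.5 = 430.909

430.909 nanonewtons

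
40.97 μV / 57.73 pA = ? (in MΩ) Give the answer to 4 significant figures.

0.7097 MΩ

(40.97 × 10⁻⁶) / (57.73 × 10⁻¹²) = 0.709683 × 10⁶ Ω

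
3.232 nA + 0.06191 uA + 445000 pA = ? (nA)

510.142 nA

In nA:
  3.232 nA → 3.232
  0.06191 uA = 0.06191 × 10³ nA = 61.91
  445000 pA = 445000 × 10⁻³ nA = 445
Sum: 3.232 + 61.91 + 445 = 510.142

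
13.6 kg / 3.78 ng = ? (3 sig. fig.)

3600000000000

(13.6 × 10³) / (3.78 × 10⁻⁹) = 3.598 × 10¹²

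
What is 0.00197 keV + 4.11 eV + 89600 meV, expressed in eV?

In eV:
  0.00197 keV = 0.00197 × 10³ eV = 1.97
  4.11 eV → 4.11
  89600 meV = 89600 × 10⁻³ eV = 89.6
Sum: 1.97 + 4.11 + 89.6 = 95.68

95.68 eV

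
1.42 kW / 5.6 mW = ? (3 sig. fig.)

(1.42e3) / (5.6e-3) = 0.2536e6

254000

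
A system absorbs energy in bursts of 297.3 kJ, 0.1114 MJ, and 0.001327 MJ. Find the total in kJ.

410.027 kJ

In kJ:
  297.3 kJ → 297.3
  0.1114 MJ = 0.1114e3 kJ = 111.4
  0.001327 MJ = 0.001327e3 kJ = 1.327
Sum: 297.3 + 111.4 + 1.327 = 410.027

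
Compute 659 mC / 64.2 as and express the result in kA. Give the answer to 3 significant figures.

(659e-3) / (64.2e-18) = 10.265e15 A

10300000000000 kA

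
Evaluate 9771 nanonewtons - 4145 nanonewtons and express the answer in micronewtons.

In micronewtons:
  9771 nanonewtons = 9771 × 10⁻³ micronewtons = 9.771
  4145 nanonewtons = 4145 × 10⁻³ micronewtons = 4.145
Difference: 9.771 - 4.145 = 5.626

5.626 micronewtons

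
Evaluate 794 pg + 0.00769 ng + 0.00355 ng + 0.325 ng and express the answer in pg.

In pg:
  794 pg → 794
  0.00769 ng = 0.00769 × 10³ pg = 7.69
  0.00355 ng = 0.00355 × 10³ pg = 3.55
  0.325 ng = 0.325 × 10³ pg = 325
Sum: 794 + 7.69 + 3.55 + 325 = 1130.24

1130.24 pg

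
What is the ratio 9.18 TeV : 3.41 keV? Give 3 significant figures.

(9.18 × 10^12) / (3.41 × 10^3) = 2.692 × 10^9

2690000000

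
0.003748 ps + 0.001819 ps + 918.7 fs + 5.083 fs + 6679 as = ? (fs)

In fs:
  0.003748 ps = 0.003748e3 fs = 3.748
  0.001819 ps = 0.001819e3 fs = 1.819
  918.7 fs → 918.7
  5.083 fs → 5.083
  6679 as = 6679e-3 fs = 6.679
Sum: 3.748 + 1.819 + 918.7 + 5.083 + 6.679 = 936.029

936.029 fs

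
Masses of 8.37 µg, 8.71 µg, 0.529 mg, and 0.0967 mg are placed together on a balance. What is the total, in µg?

642.78 µg

In µg:
  8.37 µg → 8.37
  8.71 µg → 8.71
  0.529 mg = 0.529 × 10^3 µg = 529
  0.0967 mg = 0.0967 × 10^3 µg = 96.7
Sum: 8.37 + 8.71 + 529 + 96.7 = 642.78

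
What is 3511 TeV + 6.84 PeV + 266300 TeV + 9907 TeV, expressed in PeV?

286.558 PeV

In PeV:
  3511 TeV = 3511e-3 PeV = 3.511
  6.84 PeV → 6.84
  266300 TeV = 266300e-3 PeV = 266.3
  9907 TeV = 9907e-3 PeV = 9.907
Sum: 3.511 + 6.84 + 266.3 + 9.907 = 286.558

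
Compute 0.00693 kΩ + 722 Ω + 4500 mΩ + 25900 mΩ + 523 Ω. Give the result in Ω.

1282.33 Ω

In Ω:
  0.00693 kΩ = 0.00693e3 Ω = 6.93
  722 Ω → 722
  4500 mΩ = 4500e-3 Ω = 4.5
  25900 mΩ = 25900e-3 Ω = 25.9
  523 Ω → 523
Sum: 6.93 + 722 + 4.5 + 25.9 + 523 = 1282.33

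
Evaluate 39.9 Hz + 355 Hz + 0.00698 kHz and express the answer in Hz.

401.88 Hz

In Hz:
  39.9 Hz → 39.9
  355 Hz → 355
  0.00698 kHz = 0.00698 × 10^3 Hz = 6.98
Sum: 39.9 + 355 + 6.98 = 401.88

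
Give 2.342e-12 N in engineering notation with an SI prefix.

2.342 pN

= 2.342e-12 N; 1e-12 is pico.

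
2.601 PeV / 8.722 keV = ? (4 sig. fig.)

298200000000

(2.601e15) / (8.722e3) = 0.29821e12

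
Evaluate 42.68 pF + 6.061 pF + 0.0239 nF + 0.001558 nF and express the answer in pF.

74.199 pF

In pF:
  42.68 pF → 42.68
  6.061 pF → 6.061
  0.0239 nF = 0.0239e3 pF = 23.9
  0.001558 nF = 0.001558e3 pF = 1.558
Sum: 42.68 + 6.061 + 23.9 + 1.558 = 74.199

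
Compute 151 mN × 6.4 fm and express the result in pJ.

151e-3 × 6.4e-15 = 966.4e-18 J

0.0009664 pJ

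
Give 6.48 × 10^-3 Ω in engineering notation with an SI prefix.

6.48 mΩ

= 6.48 × 10^-3 Ω; 10^-3 is milli.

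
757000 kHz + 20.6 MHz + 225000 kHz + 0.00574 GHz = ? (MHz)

1008.34 MHz

In MHz:
  757000 kHz = 757000 × 10^-3 MHz = 757
  20.6 MHz → 20.6
  225000 kHz = 225000 × 10^-3 MHz = 225
  0.00574 GHz = 0.00574 × 10^3 MHz = 5.74
Sum: 757 + 20.6 + 225 + 5.74 = 1008.34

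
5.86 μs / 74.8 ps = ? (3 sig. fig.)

(5.86 × 10⁻⁶) / (74.8 × 10⁻¹²) = 0.07834 × 10⁶

78300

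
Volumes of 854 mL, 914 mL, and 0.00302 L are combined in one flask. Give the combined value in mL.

1771.02 mL

In mL:
  854 mL → 854
  914 mL → 914
  0.00302 L = 0.00302 × 10^3 mL = 3.02
Sum: 854 + 914 + 3.02 = 1771.02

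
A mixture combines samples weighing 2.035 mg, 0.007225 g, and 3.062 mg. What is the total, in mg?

In mg:
  2.035 mg → 2.035
  0.007225 g = 0.007225 × 10^3 mg = 7.225
  3.062 mg → 3.062
Sum: 2.035 + 7.225 + 3.062 = 12.322

12.322 mg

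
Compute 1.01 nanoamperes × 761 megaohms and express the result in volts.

0.76861 volts

1.01e-9 × 761e6 = 768.61e-3 V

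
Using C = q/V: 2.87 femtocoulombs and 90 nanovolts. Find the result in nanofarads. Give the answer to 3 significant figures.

31.9 nanofarads

(2.87e-15) / (90e-9) = 0.031889e-6 F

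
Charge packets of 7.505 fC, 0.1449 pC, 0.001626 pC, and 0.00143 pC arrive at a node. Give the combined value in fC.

In fC:
  7.505 fC → 7.505
  0.1449 pC = 0.1449 × 10³ fC = 144.9
  0.001626 pC = 0.001626 × 10³ fC = 1.626
  0.00143 pC = 0.00143 × 10³ fC = 1.43
Sum: 7.505 + 144.9 + 1.626 + 1.43 = 155.461

155.461 fC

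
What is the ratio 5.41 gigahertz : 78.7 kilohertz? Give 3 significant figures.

68700

(5.41 × 10^9) / (78.7 × 10^3) = 0.06874 × 10^6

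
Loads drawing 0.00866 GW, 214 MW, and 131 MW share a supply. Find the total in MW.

353.66 MW

In MW:
  0.00866 GW = 0.00866 × 10^3 MW = 8.66
  214 MW → 214
  131 MW → 131
Sum: 8.66 + 214 + 131 = 353.66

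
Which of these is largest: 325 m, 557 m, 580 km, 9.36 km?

580 km

325 m = 325 m
557 m = 557 m
580 km = 580000 m
9.36 km = 9360 m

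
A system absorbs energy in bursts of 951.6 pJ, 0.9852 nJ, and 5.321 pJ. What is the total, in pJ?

In pJ:
  951.6 pJ → 951.6
  0.9852 nJ = 0.9852 × 10^3 pJ = 985.2
  5.321 pJ → 5.321
Sum: 951.6 + 985.2 + 5.321 = 1942.121

1942.121 pJ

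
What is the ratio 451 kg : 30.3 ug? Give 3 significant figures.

14900000000

(451e3) / (30.3e-6) = 14.88e9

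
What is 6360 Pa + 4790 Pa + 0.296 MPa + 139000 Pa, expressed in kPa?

In kPa:
  6360 Pa = 6360 × 10^-3 kPa = 6.36
  4790 Pa = 4790 × 10^-3 kPa = 4.79
  0.296 MPa = 0.296 × 10^3 kPa = 296
  139000 Pa = 139000 × 10^-3 kPa = 139
Sum: 6.36 + 4.79 + 296 + 139 = 446.15

446.15 kPa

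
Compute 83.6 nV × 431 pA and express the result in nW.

0.0000000360316 nW

83.6 × 10^-9 × 431 × 10^-12 = 36031.6 × 10^-21 W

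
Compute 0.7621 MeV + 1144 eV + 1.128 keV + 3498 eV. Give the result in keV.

767.87 keV

In keV:
  0.7621 MeV = 0.7621 × 10^3 keV = 762.1
  1144 eV = 1144 × 10^-3 keV = 1.144
  1.128 keV → 1.128
  3498 eV = 3498 × 10^-3 keV = 3.498
Sum: 762.1 + 1.144 + 1.128 + 3.498 = 767.87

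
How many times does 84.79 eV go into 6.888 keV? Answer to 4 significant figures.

81.24

(6.888 × 10³) / (84.79) = 0.081236 × 10³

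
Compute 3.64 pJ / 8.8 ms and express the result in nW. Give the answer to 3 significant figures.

(3.64 × 10^-12) / (8.8 × 10^-3) = 0.41364 × 10^-9 W

0.414 nW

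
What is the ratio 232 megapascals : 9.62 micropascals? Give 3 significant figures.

24100000000000

(232 × 10⁶) / (9.62 × 10⁻⁶) = 24.12 × 10¹²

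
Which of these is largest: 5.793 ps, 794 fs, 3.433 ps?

5.793 ps

5.793 ps = 0.000000000005793 s
794 fs = 0.000000000000794 s
3.433 ps = 0.000000000003433 s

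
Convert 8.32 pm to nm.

0.00832 nm

pico = 10^-12, nano = 10^-9; factor is 10^-3.
8.32 × 10^-3 = 0.00832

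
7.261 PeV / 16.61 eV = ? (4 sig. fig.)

437100000000000

(7.261e15) / (16.61) = 0.43715e15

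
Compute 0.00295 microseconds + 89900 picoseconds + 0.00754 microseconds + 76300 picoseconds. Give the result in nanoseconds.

176.69 nanoseconds

In nanoseconds:
  0.00295 microseconds = 0.00295 × 10³ nanoseconds = 2.95
  89900 picoseconds = 89900 × 10⁻³ nanoseconds = 89.9
  0.00754 microseconds = 0.00754 × 10³ nanoseconds = 7.54
  76300 picoseconds = 76300 × 10⁻³ nanoseconds = 76.3
Sum: 2.95 + 89.9 + 7.54 + 76.3 = 176.69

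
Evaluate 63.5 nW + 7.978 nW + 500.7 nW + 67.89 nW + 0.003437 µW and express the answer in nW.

643.505 nW

In nW:
  63.5 nW → 63.5
  7.978 nW → 7.978
  500.7 nW → 500.7
  67.89 nW → 67.89
  0.003437 µW = 0.003437e3 nW = 3.437
Sum: 63.5 + 7.978 + 500.7 + 67.89 + 3.437 = 643.505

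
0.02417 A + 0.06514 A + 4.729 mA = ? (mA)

In mA:
  0.02417 A = 0.02417 × 10^3 mA = 24.17
  0.06514 A = 0.06514 × 10^3 mA = 65.14
  4.729 mA → 4.729
Sum: 24.17 + 65.14 + 4.729 = 94.039

94.039 mA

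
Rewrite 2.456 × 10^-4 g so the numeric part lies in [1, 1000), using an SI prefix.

= 245.6 × 10^-6 g; 10^-6 is micro.

245.6 ug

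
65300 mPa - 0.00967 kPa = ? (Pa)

55.63 Pa

In Pa:
  65300 mPa = 65300e-3 Pa = 65.3
  0.00967 kPa = 0.00967e3 Pa = 9.67
Difference: 65.3 - 9.67 = 55.63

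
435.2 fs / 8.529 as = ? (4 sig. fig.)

51030

(435.2 × 10^-15) / (8.529 × 10^-18) = 51.026 × 10^3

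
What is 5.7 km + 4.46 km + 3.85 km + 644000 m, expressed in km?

In km:
  5.7 km → 5.7
  4.46 km → 4.46
  3.85 km → 3.85
  644000 m = 644000 × 10⁻³ km = 644
Sum: 5.7 + 4.46 + 3.85 + 644 = 658.01

658.01 km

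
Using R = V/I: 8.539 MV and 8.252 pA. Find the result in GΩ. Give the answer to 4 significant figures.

(8.539 × 10⁶) / (8.252 × 10⁻¹²) = 1.03478 × 10¹⁸ Ω

1035000000 GΩ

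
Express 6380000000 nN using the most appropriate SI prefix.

= 6.38 N; mantissa already in [1, 1000).

6.38 N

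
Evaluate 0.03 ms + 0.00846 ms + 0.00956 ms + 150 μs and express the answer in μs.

In μs:
  0.03 ms = 0.03 × 10^3 μs = 30
  0.00846 ms = 0.00846 × 10^3 μs = 8.46
  0.00956 ms = 0.00956 × 10^3 μs = 9.56
  150 μs → 150
Sum: 30 + 8.46 + 9.56 + 150 = 198.02

198.02 μs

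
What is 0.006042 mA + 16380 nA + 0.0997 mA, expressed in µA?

In µA:
  0.006042 mA = 0.006042 × 10^3 µA = 6.042
  16380 nA = 16380 × 10^-3 µA = 16.38
  0.0997 mA = 0.0997 × 10^3 µA = 99.7
Sum: 6.042 + 16.38 + 99.7 = 122.122

122.122 µA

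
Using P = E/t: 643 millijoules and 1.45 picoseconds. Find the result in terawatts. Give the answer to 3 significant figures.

0.443 terawatts

(643 × 10^-3) / (1.45 × 10^-12) = 443.45 × 10^9 W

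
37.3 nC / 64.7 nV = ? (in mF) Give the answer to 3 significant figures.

(37.3 × 10^-9) / (64.7 × 10^-9) = 0.57651 F

577 mF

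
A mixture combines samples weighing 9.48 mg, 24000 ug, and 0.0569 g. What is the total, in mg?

In mg:
  9.48 mg → 9.48
  24000 ug = 24000 × 10⁻³ mg = 24
  0.0569 g = 0.0569 × 10³ mg = 56.9
Sum: 9.48 + 24 + 56.9 = 90.38

90.38 mg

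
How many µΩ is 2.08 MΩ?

2080000000000 µΩ

mega = 10^6, micro = 10^-6; factor is 10^12.
2.08 × 10^12 = 2080000000000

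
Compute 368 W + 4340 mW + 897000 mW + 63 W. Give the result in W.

In W:
  368 W → 368
  4340 mW = 4340 × 10⁻³ W = 4.34
  897000 mW = 897000 × 10⁻³ W = 897
  63 W → 63
Sum: 368 + 4.34 + 897 + 63 = 1332.34

1332.34 W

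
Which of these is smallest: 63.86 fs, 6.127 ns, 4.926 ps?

63.86 fs

63.86 fs = 0.00000000000006386 s
6.127 ns = 0.000000006127 s
4.926 ps = 0.000000000004926 s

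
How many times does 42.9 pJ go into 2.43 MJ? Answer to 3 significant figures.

56600000000000000

(2.43e6) / (42.9e-12) = 0.05664e18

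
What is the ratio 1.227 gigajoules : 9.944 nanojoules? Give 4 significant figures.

(1.227e9) / (9.944e-9) = 0.12339e18

123400000000000000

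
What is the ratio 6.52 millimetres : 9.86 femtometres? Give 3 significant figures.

(6.52 × 10⁻³) / (9.86 × 10⁻¹⁵) = 0.6613 × 10¹²

661000000000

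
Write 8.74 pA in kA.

0.00000000000000874 kA

pico = 10^-12, kilo = 10^3; factor is 10^-15.
8.74 × 10^-15 = 0.00000000000000874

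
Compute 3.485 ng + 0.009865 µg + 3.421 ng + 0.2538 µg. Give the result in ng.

270.571 ng

In ng:
  3.485 ng → 3.485
  0.009865 µg = 0.009865e3 ng = 9.865
  3.421 ng → 3.421
  0.2538 µg = 0.2538e3 ng = 253.8
Sum: 3.485 + 9.865 + 3.421 + 253.8 = 270.571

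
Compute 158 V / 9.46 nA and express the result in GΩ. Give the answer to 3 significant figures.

16.7 GΩ

(158) / (9.46e-9) = 16.702e9 Ω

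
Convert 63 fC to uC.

0.000000063 uC

femto = 1e-15, micro = 1e-6; factor is 1e-9.
63 × 1e-9 = 0.000000063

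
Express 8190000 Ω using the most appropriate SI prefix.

8.19 MΩ

= 8.19 × 10⁶ Ω; 10⁶ is mega.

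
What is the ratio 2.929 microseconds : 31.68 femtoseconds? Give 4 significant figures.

92460000

(2.929 × 10^-6) / (31.68 × 10^-15) = 0.092456 × 10^9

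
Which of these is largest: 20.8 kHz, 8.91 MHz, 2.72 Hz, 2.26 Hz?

8.91 MHz

20.8 kHz = 20800 Hz
8.91 MHz = 8910000 Hz
2.72 Hz = 2.72 Hz
2.26 Hz = 2.26 Hz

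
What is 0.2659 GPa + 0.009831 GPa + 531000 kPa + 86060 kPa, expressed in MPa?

892.791 MPa

In MPa:
  0.2659 GPa = 0.2659 × 10³ MPa = 265.9
  0.009831 GPa = 0.009831 × 10³ MPa = 9.831
  531000 kPa = 531000 × 10⁻³ MPa = 531
  86060 kPa = 86060 × 10⁻³ MPa = 86.06
Sum: 265.9 + 9.831 + 531 + 86.06 = 892.791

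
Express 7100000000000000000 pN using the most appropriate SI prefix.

= 7.1e6 N; 1e6 is mega.

7.1 MN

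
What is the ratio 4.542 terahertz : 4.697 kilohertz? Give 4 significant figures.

967000000

(4.542 × 10^12) / (4.697 × 10^3) = 0.967 × 10^9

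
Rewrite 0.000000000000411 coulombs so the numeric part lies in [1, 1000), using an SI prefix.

411 femtocoulombs

= 411 × 10^-15 coulombs; 10^-15 is femto.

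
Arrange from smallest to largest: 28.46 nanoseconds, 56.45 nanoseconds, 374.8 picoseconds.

28.46 nanoseconds = 0.00000002846 seconds
56.45 nanoseconds = 0.00000005645 seconds
374.8 picoseconds = 0.0000000003748 seconds

374.8 picoseconds < 28.46 nanoseconds < 56.45 nanoseconds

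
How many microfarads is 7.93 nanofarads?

0.00793 microfarads

nano = 1e-9, micro = 1e-6; factor is 1e-3.
7.93 × 1e-3 = 0.00793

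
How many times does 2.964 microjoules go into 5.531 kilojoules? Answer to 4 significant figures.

(5.531e3) / (2.964e-6) = 1.8661e9

1866000000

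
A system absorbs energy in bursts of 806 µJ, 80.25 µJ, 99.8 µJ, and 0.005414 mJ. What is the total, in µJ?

991.464 µJ

In µJ:
  806 µJ → 806
  80.25 µJ → 80.25
  99.8 µJ → 99.8
  0.005414 mJ = 0.005414 × 10³ µJ = 5.414
Sum: 806 + 80.25 + 99.8 + 5.414 = 991.464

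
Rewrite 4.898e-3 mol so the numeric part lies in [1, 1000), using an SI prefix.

= 4.898e-3 mol; 1e-3 is milli.

4.898 mmol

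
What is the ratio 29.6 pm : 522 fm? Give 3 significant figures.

(29.6 × 10^-12) / (522 × 10^-15) = 0.0567 × 10^3

56.7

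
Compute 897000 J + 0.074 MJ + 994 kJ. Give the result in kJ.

1965 kJ

In kJ:
  897000 J = 897000e-3 kJ = 897
  0.074 MJ = 0.074e3 kJ = 74
  994 kJ → 994
Sum: 897 + 74 + 994 = 1965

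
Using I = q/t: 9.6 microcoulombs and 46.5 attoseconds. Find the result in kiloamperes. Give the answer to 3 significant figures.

(9.6e-6) / (46.5e-18) = 0.20645e12 A

206000000 kiloamperes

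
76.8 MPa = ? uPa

76800000000000 uPa

mega = 10^6, micro = 10^-6; factor is 10^12.
76.8 × 10^12 = 76800000000000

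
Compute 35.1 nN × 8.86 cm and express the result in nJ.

35.1 × 10^-9 × 8.86 × 10^-2 = 310.986 × 10^-11 J

3.10986 nJ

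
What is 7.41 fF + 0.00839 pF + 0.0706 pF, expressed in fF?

86.4 fF

In fF:
  7.41 fF → 7.41
  0.00839 pF = 0.00839 × 10³ fF = 8.39
  0.0706 pF = 0.0706 × 10³ fF = 70.6
Sum: 7.41 + 8.39 + 70.6 = 86.4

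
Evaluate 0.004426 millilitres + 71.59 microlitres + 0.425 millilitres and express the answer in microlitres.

501.016 microlitres

In microlitres:
  0.004426 millilitres = 0.004426 × 10³ microlitres = 4.426
  71.59 microlitres → 71.59
  0.425 millilitres = 0.425 × 10³ microlitres = 425
Sum: 4.426 + 71.59 + 425 = 501.016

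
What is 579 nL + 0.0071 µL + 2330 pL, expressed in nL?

In nL:
  579 nL → 579
  0.0071 µL = 0.0071 × 10³ nL = 7.1
  2330 pL = 2330 × 10⁻³ nL = 2.33
Sum: 579 + 7.1 + 2.33 = 588.43

588.43 nL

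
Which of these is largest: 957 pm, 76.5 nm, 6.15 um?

957 pm = 0.000000000957 m
76.5 nm = 0.0000000765 m
6.15 um = 0.00000615 m

6.15 um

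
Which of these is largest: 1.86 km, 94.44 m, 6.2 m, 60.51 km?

1.86 km = 1860 m
94.44 m = 94.44 m
6.2 m = 6.2 m
60.51 km = 60510 m

60.51 km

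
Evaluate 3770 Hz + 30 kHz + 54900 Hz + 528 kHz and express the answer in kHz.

In kHz:
  3770 Hz = 3770 × 10^-3 kHz = 3.77
  30 kHz → 30
  54900 Hz = 54900 × 10^-3 kHz = 54.9
  528 kHz → 528
Sum: 3.77 + 30 + 54.9 + 528 = 616.67

616.67 kHz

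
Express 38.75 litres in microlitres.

(no prefix) = 10^0, micro = 10^-6; factor is 10^6.
38.75 × 10^6 = 38750000

38750000 microlitres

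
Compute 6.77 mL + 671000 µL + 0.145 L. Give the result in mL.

822.77 mL

In mL:
  6.77 mL → 6.77
  671000 µL = 671000 × 10⁻³ mL = 671
  0.145 L = 0.145 × 10³ mL = 145
Sum: 6.77 + 671 + 145 = 822.77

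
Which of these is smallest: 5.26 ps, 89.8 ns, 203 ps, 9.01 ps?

5.26 ps

5.26 ps = 0.00000000000526 s
89.8 ns = 0.0000000898 s
203 ps = 0.000000000203 s
9.01 ps = 0.00000000000901 s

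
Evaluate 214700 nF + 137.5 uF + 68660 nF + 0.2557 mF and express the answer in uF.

In uF:
  214700 nF = 214700e-3 uF = 214.7
  137.5 uF → 137.5
  68660 nF = 68660e-3 uF = 68.66
  0.2557 mF = 0.2557e3 uF = 255.7
Sum: 214.7 + 137.5 + 68.66 + 255.7 = 676.56

676.56 uF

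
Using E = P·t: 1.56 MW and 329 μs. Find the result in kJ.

1.56 × 10⁶ × 329 × 10⁻⁶ = 513.24 J

0.51324 kJ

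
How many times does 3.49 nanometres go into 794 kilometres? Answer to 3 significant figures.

(794 × 10³) / (3.49 × 10⁻⁹) = 227.5 × 10¹²

228000000000000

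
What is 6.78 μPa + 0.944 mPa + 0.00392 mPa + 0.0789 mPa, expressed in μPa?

1033.6 μPa

In μPa:
  6.78 μPa → 6.78
  0.944 mPa = 0.944e3 μPa = 944
  0.00392 mPa = 0.00392e3 μPa = 3.92
  0.0789 mPa = 0.0789e3 μPa = 78.9
Sum: 6.78 + 944 + 3.92 + 78.9 = 1033.6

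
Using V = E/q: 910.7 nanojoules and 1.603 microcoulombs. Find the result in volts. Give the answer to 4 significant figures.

0.5681 volts

(910.7 × 10^-9) / (1.603 × 10^-6) = 568.122 × 10^-3 V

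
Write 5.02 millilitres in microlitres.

milli = 10^-3, micro = 10^-6; factor is 10^3.
5.02 × 10^3 = 5020

5020 microlitres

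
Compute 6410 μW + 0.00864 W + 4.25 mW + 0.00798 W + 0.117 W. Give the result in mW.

In mW:
  6410 μW = 6410 × 10^-3 mW = 6.41
  0.00864 W = 0.00864 × 10^3 mW = 8.64
  4.25 mW → 4.25
  0.00798 W = 0.00798 × 10^3 mW = 7.98
  0.117 W = 0.117 × 10^3 mW = 117
Sum: 6.41 + 8.64 + 4.25 + 7.98 + 117 = 144.28

144.28 mW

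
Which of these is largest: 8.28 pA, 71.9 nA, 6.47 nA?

8.28 pA = 0.00000000000828 A
71.9 nA = 0.0000000719 A
6.47 nA = 0.00000000647 A

71.9 nA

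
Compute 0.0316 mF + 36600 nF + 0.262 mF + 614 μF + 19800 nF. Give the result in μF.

In μF:
  0.0316 mF = 0.0316e3 μF = 31.6
  36600 nF = 36600e-3 μF = 36.6
  0.262 mF = 0.262e3 μF = 262
  614 μF → 614
  19800 nF = 19800e-3 μF = 19.8
Sum: 31.6 + 36.6 + 262 + 614 + 19.8 = 964

964 μF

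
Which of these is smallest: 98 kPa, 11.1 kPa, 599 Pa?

98 kPa = 98000 Pa
11.1 kPa = 11100 Pa
599 Pa = 599 Pa

599 Pa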